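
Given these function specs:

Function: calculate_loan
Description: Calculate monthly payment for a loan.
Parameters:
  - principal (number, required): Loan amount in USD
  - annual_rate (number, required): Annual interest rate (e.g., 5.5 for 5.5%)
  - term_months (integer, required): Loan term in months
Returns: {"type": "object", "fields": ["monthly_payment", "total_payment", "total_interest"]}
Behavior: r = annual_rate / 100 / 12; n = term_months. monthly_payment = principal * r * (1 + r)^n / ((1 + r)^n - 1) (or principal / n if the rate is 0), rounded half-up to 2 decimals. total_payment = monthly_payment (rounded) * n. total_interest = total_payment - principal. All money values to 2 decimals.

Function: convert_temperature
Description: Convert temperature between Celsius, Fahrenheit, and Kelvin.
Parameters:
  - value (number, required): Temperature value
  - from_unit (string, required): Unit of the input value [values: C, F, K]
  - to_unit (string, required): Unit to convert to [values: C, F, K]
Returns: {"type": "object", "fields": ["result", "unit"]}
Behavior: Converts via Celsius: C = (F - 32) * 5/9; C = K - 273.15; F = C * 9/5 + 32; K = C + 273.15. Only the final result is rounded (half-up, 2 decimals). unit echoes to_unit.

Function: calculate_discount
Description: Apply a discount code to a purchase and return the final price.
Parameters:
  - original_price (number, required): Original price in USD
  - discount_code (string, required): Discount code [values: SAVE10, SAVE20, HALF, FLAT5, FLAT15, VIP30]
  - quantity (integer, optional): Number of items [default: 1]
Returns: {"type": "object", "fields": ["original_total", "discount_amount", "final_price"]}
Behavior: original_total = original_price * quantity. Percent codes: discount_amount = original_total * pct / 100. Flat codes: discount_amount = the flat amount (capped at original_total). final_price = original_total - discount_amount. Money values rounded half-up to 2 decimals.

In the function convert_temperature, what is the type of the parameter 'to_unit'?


The convert_temperature spec declares:
  - to_unit (string, required): Unit to convert to [values: C, F, K]
Type:
string


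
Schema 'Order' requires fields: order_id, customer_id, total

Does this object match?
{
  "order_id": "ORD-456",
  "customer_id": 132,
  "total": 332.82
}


Checking required fields... All present.
Valid - all required fields present


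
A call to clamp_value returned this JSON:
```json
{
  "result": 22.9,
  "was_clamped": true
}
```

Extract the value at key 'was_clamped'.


true


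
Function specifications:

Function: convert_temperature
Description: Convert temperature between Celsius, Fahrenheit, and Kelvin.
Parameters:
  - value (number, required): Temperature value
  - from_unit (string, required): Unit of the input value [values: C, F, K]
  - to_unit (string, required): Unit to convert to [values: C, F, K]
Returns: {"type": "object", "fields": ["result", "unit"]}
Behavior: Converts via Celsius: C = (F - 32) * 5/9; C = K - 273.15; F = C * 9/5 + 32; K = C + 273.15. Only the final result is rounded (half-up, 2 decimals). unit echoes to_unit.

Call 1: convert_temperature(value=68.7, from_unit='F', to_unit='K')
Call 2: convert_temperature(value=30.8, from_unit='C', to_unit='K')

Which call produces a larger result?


Call 1:
  To C: (68.7 - 32) * 5/9 = 20.388889
  To K: 20.388889 + 273.15 = 293.538889
  Round to 2 decimals: 293.54
  -> 293.54 K
Call 2:
  Input already in C: 30.8
  To K: 30.8 + 273.15 = 303.95
  Round to 2 decimals: 303.95
  -> 303.95 K
Call 2 (303.95 K)


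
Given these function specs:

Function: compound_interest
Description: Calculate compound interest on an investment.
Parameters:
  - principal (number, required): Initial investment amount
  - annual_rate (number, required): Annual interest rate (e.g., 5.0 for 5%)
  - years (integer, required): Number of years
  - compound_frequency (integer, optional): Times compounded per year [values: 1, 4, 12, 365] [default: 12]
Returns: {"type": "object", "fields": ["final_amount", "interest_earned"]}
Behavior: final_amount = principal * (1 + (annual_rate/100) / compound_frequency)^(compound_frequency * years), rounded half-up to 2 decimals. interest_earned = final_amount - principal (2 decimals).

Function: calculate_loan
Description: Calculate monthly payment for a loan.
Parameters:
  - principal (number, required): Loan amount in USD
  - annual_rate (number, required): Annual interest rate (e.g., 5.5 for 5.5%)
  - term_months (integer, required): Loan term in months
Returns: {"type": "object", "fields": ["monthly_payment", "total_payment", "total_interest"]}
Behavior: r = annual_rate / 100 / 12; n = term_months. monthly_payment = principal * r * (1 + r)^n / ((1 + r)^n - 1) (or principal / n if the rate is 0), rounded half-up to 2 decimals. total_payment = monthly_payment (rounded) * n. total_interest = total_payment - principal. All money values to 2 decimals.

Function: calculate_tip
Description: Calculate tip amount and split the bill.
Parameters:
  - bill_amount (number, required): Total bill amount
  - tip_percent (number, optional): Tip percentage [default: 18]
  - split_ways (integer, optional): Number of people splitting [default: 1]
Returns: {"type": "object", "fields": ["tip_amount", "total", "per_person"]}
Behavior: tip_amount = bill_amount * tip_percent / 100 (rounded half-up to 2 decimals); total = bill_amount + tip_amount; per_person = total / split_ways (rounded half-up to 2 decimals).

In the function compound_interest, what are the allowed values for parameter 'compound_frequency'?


The compound_interest spec declares:
  - compound_frequency (integer, optional): Times compounded per year [values: 1, 4, 12, 365] [default: 12]
Allowed values:
1, 4, 12, 365


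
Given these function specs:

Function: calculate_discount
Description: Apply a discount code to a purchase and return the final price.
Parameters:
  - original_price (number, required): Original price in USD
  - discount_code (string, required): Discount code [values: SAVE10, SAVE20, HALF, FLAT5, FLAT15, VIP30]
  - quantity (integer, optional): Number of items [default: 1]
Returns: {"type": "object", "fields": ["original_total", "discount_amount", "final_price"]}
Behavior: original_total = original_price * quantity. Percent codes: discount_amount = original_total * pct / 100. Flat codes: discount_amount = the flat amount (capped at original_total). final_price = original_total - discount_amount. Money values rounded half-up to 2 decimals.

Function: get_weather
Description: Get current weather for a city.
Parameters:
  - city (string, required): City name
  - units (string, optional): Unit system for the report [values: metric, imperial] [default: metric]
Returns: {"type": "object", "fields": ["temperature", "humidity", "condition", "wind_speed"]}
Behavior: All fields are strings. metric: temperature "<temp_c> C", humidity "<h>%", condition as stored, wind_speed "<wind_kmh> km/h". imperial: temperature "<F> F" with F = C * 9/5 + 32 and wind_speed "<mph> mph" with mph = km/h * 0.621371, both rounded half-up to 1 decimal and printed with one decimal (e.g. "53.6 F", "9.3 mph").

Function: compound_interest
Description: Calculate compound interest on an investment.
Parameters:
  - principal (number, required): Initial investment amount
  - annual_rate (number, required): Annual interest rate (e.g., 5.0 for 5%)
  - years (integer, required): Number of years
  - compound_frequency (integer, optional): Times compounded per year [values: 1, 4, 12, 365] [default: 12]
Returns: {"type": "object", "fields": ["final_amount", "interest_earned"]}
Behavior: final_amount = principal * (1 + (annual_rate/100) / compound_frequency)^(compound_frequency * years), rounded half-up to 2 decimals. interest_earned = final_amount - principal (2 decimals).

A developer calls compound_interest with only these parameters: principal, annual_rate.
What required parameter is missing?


Required parameters: principal, annual_rate, years
Provided: principal, annual_rate
Missing: years
years


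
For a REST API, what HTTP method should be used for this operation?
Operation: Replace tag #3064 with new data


GET = read, POST = create, PUT = update/replace, DELETE = remove
This operation is an update/replace.
PUT


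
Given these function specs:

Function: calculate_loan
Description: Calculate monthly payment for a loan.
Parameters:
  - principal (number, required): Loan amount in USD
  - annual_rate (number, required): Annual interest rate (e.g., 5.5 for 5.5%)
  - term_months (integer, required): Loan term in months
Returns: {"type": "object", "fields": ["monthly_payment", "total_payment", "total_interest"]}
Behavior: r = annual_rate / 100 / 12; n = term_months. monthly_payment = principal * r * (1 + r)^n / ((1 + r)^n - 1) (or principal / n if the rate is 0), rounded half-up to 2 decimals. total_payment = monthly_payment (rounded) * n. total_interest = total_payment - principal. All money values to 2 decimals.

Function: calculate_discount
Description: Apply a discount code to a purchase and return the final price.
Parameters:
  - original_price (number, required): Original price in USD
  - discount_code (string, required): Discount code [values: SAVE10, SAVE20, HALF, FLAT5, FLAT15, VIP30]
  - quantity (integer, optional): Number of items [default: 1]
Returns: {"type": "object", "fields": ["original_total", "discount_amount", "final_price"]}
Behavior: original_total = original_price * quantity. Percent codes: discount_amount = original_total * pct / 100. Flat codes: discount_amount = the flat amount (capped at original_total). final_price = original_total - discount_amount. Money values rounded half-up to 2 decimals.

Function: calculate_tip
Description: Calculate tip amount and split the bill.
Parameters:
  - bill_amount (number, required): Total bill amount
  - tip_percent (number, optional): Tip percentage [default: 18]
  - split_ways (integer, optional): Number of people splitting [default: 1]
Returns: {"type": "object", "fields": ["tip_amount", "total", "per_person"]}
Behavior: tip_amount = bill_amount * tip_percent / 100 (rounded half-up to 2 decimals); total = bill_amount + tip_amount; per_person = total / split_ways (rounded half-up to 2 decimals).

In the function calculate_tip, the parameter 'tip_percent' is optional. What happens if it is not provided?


The calculate_tip spec declares:
  - tip_percent (number, optional): Tip percentage [default: 18]
It defaults to 18


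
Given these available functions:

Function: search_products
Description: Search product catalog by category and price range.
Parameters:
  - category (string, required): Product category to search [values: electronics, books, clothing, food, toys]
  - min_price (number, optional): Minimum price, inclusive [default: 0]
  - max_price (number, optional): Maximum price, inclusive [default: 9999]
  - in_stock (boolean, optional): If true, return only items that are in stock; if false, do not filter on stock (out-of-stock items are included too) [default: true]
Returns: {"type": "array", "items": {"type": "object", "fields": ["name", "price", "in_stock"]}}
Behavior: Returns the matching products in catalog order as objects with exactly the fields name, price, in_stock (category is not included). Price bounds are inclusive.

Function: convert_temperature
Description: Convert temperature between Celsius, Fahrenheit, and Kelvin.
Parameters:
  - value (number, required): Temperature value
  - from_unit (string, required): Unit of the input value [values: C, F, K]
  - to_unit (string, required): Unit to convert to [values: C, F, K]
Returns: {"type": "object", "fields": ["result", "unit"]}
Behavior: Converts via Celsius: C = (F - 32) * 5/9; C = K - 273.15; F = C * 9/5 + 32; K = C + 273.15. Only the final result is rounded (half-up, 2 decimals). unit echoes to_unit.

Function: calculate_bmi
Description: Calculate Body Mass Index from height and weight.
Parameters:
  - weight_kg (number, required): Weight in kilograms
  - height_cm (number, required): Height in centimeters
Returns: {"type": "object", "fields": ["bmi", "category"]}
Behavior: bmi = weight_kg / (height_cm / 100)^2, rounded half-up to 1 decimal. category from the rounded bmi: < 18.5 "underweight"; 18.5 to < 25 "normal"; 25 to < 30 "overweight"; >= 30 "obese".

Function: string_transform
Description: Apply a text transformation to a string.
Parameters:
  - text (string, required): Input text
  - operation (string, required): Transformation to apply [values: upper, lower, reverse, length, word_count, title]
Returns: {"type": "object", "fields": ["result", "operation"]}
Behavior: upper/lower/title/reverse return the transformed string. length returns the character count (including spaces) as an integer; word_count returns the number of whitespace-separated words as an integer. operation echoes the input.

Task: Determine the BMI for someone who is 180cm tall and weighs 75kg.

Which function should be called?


The task needs a function whose description is: Calculate Body Mass Index from height and weight.
calculate_bmi


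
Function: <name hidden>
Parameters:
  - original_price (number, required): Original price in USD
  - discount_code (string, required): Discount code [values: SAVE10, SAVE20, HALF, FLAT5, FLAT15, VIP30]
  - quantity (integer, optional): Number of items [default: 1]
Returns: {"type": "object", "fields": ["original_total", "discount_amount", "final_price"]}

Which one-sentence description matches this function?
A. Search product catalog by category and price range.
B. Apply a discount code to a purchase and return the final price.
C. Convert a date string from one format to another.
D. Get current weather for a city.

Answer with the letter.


Parameters original_price, discount_code, quantity and return ["original_total", "discount_amount", "final_price"] fit: Apply a discount code to a purchase and return the final price.
B


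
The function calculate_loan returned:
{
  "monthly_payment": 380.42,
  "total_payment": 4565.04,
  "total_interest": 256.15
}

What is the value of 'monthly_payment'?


380.42


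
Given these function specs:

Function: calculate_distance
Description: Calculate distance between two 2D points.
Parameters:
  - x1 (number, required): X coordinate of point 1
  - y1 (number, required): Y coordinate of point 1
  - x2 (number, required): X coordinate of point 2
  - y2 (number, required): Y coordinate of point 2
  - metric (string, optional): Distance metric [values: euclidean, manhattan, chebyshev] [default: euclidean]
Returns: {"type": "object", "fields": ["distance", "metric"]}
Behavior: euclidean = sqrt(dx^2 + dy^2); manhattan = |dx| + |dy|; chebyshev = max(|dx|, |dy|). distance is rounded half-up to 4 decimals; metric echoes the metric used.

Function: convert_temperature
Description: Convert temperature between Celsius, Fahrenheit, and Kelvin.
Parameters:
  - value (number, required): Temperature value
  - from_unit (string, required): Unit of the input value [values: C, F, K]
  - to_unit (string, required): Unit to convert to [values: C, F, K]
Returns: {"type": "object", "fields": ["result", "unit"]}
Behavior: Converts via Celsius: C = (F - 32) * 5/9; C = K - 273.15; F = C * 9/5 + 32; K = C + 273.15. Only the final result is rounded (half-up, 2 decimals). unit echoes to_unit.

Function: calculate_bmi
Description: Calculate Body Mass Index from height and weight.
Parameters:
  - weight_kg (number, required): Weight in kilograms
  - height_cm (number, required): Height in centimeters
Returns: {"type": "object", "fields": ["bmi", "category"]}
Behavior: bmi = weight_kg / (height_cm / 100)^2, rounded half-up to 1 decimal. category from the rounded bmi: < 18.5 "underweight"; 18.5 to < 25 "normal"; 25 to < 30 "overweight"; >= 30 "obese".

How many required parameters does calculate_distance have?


Parameters of calculate_distance: x1 (required), y1 (required), x2 (required), y2 (required), metric (optional)
Required count:
4


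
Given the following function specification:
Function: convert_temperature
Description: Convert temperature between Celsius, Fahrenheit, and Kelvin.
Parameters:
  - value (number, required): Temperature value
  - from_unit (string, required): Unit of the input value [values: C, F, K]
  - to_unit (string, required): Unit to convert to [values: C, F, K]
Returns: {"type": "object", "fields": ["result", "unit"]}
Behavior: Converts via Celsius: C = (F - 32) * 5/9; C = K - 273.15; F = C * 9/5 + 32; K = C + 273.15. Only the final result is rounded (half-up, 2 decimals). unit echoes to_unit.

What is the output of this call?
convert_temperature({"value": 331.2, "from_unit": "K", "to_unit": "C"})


To C: 331.2 - 273.15 = 58.05
Target is C: 58.05
Round to 2 decimals: 58.05
Output:
{"result": 58.05, "unit": "C"}


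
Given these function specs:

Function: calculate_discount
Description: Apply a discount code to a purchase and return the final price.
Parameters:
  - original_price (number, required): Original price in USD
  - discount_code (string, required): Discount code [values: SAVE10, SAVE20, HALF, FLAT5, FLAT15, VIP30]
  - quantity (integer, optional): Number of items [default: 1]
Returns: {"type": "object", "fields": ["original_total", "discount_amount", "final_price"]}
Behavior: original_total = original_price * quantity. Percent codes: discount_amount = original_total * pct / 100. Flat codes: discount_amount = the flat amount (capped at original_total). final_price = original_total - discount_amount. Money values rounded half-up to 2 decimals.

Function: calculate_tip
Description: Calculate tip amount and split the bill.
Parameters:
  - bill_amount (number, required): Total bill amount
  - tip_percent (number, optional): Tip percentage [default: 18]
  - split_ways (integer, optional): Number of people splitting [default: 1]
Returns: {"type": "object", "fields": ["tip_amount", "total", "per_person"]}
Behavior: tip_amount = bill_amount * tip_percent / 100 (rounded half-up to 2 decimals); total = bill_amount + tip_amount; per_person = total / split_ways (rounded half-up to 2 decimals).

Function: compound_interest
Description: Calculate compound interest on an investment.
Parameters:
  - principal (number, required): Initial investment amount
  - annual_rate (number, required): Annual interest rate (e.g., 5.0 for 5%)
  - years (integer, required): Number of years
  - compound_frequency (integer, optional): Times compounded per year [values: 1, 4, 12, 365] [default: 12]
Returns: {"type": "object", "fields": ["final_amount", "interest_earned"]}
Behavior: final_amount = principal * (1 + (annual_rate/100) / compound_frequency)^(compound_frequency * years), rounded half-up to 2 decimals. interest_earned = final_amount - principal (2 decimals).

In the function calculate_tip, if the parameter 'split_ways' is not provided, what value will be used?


The calculate_tip spec declares:
  - split_ways (integer, optional): Number of people splitting [default: 1]
Default:
1


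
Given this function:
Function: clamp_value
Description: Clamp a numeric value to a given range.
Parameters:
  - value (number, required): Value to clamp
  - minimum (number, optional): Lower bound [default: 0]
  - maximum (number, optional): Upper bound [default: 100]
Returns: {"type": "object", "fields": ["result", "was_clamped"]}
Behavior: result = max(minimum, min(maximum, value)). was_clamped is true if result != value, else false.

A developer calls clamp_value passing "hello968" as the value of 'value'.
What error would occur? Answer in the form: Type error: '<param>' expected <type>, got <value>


Spec: 'value' is declared as number; "hello968" is a string.
Type error: 'value' expected number, got "hello968"


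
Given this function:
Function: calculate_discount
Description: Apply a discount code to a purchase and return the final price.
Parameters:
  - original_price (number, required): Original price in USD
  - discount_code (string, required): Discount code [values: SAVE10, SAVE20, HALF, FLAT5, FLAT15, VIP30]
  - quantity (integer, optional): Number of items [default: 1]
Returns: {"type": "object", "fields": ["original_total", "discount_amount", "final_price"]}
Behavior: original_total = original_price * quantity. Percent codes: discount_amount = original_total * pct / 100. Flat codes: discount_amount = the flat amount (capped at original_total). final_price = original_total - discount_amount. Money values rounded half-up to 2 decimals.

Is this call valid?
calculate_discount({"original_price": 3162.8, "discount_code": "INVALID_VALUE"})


Checking parameter values...
Parameter 'discount_code' has value 'INVALID_VALUE' not in allowed: SAVE10, SAVE20, HALF, FLAT5, FLAT15, VIP30
Invalid - 'discount_code' must be one of SAVE10, SAVE20, HALF, FLAT5, FLAT15, VIP30


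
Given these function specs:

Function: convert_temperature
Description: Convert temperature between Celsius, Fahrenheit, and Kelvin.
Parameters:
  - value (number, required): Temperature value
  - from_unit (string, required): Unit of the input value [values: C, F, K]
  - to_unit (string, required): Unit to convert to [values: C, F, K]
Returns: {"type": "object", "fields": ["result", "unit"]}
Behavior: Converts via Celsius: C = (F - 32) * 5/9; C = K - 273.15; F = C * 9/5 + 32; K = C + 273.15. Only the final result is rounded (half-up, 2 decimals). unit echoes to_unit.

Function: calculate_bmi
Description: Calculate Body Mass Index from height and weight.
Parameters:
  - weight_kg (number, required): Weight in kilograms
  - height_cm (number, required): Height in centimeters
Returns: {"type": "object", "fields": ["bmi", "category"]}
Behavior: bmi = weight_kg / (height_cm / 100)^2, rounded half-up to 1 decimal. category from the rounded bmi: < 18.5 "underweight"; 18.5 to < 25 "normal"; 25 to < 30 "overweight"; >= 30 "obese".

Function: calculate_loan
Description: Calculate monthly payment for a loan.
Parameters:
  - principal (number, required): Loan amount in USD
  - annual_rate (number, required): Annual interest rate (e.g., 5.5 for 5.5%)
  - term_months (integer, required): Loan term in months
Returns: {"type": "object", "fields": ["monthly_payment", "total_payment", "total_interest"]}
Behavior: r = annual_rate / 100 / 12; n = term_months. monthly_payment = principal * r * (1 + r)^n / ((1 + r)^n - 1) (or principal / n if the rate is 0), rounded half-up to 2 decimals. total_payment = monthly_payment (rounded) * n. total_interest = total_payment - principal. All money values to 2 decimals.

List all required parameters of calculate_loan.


Parameters of calculate_loan and their required/optional flag:
  principal: required
  annual_rate: required
  term_months: required
annual_rate, principal, term_months


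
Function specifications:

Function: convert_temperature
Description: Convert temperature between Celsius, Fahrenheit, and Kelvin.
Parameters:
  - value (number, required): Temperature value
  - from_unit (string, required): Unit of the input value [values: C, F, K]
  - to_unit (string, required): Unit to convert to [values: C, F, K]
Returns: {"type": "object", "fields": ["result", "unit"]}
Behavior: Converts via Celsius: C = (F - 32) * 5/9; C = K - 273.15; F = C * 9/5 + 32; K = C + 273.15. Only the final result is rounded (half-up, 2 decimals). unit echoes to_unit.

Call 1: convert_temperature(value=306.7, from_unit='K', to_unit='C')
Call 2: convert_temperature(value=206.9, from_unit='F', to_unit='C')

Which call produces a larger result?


Call 1:
  To C: 306.7 - 273.15 = 33.55
  Target is C: 33.55
  Round to 2 decimals: 33.55
  -> 33.55 C
Call 2:
  To C: (206.9 - 32) * 5/9 = 97.166667
  Target is C: 97.166667
  Round to 2 decimals: 97.17
  -> 97.17 C
Call 2 (97.17 C)


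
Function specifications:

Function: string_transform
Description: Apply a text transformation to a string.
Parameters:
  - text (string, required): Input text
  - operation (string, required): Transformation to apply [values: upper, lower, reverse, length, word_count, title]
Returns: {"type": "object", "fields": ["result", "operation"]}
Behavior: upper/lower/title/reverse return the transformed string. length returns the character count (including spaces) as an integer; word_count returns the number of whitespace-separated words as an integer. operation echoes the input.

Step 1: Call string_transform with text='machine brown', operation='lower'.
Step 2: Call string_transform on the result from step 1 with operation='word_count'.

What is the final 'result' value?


Step 1: string_transform(text='machine brown', operation='lower')
  -> result = 'machine brown'
Step 2: string_transform(text='machine brown', operation='word_count')
  words: machine, brown -> 2
  -> result = 2
2


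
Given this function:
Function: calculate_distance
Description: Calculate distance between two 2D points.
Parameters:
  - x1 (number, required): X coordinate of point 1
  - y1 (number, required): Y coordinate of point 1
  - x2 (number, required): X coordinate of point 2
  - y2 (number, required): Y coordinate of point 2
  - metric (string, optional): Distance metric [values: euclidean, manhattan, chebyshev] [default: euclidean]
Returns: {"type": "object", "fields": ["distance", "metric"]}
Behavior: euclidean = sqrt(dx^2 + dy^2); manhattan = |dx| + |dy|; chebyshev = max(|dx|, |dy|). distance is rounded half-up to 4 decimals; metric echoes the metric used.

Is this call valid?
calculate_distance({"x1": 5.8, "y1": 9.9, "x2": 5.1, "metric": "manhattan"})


Checking required parameters...
Missing required parameter: y2
Invalid - missing required parameter 'y2'


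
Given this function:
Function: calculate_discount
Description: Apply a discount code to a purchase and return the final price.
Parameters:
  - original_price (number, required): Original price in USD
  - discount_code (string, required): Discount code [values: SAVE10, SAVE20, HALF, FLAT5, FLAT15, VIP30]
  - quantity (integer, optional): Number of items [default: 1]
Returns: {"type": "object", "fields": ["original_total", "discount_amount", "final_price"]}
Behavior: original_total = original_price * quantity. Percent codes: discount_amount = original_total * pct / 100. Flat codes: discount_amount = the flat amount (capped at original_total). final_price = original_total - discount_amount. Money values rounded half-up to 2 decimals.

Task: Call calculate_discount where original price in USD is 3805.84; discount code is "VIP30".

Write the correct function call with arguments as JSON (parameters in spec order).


Mapping each described value to its parameter name:
  'Original price in USD' -> original_price = 3805.84
  'Discount code' -> discount_code = "VIP30"
calculate_discount({"original_price": 3805.84, "discount_code": "VIP30"})


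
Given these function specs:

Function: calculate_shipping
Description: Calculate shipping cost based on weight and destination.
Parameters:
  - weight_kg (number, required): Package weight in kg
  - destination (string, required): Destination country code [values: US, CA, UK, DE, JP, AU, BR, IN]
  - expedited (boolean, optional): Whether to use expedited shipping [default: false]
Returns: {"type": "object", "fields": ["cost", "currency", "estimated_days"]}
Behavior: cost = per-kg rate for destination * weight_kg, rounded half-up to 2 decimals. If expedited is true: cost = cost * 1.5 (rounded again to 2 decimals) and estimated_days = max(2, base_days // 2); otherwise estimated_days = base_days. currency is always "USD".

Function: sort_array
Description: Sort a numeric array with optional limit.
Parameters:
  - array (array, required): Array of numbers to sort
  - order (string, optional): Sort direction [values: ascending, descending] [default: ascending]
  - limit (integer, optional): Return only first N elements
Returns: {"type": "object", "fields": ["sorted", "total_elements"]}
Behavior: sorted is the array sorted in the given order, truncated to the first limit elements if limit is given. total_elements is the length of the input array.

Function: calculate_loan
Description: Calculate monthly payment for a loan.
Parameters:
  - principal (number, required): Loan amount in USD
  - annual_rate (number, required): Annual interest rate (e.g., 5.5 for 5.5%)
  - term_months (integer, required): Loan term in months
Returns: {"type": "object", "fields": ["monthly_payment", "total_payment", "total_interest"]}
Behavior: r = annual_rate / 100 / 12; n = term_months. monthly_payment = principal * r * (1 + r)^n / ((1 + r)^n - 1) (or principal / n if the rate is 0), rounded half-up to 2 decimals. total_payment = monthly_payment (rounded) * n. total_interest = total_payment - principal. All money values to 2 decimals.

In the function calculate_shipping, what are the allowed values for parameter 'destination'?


The calculate_shipping spec declares:
  - destination (string, required): Destination country code [values: US, CA, UK, DE, JP, AU, BR, IN]
Allowed values:
US, CA, UK, DE, JP, AU, BR, IN


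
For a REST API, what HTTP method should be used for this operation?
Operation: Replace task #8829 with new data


GET = read, POST = create, PUT = update/replace, DELETE = remove
This operation is an update/replace.
PUT


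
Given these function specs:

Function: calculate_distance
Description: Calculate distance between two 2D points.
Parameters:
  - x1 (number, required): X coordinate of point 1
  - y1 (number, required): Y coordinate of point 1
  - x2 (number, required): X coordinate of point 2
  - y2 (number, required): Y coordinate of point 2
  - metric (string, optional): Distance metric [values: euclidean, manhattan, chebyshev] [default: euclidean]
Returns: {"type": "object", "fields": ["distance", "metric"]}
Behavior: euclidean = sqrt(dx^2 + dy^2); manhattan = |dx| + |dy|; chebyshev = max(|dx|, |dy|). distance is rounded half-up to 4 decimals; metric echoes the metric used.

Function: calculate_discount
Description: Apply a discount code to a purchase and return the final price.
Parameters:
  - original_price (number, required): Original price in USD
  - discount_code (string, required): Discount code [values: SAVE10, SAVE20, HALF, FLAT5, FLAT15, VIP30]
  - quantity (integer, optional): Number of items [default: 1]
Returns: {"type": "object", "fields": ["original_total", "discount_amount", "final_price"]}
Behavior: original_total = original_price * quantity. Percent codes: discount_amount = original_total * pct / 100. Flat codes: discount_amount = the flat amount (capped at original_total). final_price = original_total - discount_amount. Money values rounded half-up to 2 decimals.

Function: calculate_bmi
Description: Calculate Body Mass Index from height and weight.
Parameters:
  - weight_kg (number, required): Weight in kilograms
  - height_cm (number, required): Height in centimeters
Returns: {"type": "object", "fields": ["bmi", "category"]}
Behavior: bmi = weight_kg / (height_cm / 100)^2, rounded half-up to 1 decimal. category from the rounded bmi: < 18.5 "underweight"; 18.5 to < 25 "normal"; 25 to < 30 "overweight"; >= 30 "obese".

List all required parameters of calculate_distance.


Parameters of calculate_distance and their required/optional flag:
  x1: required
  y1: required
  x2: required
  y2: required
  metric: optional
x1, x2, y1, y2


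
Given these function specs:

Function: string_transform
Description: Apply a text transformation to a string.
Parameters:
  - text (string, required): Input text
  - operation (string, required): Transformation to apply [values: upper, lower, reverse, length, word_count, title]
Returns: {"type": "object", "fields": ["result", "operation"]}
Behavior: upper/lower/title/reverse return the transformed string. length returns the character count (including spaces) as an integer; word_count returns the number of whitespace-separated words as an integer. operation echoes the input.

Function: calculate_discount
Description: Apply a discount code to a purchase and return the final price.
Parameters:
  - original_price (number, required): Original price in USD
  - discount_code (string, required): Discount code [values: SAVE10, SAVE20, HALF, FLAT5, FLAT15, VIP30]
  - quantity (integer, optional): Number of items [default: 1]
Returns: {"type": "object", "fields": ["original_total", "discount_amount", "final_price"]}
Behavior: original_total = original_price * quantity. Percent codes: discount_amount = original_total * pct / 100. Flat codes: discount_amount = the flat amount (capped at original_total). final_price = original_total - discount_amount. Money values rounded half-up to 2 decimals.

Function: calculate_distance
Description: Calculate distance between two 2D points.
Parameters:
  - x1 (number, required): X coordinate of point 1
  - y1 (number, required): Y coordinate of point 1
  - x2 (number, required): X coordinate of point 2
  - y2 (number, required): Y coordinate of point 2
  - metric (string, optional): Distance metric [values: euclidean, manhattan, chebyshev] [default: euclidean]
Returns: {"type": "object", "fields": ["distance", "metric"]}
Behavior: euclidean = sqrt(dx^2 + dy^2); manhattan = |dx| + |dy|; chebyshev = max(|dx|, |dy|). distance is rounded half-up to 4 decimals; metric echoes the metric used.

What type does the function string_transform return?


The string_transform spec declares Returns: {"type": "object", "fields": ["result", "operation"]}
Type:
object


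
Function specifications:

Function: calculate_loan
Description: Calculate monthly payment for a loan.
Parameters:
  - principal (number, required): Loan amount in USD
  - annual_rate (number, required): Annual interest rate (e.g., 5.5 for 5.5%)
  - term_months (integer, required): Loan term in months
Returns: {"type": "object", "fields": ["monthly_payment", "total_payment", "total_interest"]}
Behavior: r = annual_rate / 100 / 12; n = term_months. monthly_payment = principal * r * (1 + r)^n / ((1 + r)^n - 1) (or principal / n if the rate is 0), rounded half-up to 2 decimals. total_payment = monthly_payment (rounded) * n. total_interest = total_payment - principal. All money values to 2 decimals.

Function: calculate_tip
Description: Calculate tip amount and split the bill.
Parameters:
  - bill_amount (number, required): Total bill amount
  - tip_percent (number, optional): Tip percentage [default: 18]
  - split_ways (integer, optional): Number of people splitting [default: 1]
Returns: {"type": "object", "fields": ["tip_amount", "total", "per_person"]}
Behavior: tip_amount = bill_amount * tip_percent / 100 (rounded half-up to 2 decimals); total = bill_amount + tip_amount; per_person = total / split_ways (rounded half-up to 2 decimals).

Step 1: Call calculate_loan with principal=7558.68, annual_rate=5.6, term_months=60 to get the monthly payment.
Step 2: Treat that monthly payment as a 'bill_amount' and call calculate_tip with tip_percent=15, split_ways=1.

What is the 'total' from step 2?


Step 1: calculate_loan(principal=7558.68, annual_rate=5.6, term_months=60)
  r = 5.6 / 100 / 12 = 0.004666666667 (keep full precision)
  (1 + r)^60 = 1.32226833
  monthly_payment = 7558.68 * 0.004666666667 * 1.32226833 / (1.32226833 - 1) = 144.728716 -> 144.73
  total_payment = 144.73 * 60 = 8683.80
  total_interest = 8683.80 - 7558.68 = 1125.12
  -> monthly_payment = 144.73
Step 2: calculate_tip(bill_amount=144.73, tip_percent=15, split_ways=1)
  tip_amount = 144.73 * 15/100 = 21.7095 -> 21.71
  total = 144.73 + 21.71 = 166.44
  per_person = 166.44 / 1 = 166.44 -> 166.44
  -> total = 166.44
$166.44


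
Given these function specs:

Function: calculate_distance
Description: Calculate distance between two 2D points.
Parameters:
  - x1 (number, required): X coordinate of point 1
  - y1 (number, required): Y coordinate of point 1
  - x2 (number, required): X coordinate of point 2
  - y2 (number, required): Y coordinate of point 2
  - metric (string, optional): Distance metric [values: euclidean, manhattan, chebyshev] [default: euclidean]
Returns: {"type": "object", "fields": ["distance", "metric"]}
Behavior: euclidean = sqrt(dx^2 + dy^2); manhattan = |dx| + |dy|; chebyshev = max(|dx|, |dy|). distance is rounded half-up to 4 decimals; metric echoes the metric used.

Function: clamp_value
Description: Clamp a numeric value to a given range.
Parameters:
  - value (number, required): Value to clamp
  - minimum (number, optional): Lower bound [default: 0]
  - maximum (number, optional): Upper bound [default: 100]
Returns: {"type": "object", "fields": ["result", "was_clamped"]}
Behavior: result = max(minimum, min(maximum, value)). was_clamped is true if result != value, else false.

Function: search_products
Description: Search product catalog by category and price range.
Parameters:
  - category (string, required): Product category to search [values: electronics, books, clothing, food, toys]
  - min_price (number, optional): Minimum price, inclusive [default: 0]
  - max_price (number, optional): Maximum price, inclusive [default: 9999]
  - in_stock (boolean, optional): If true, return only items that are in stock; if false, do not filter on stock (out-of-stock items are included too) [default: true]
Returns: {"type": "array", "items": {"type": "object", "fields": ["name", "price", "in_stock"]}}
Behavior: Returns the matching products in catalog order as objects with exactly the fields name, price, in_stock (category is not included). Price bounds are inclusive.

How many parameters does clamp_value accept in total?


Parameters of clamp_value: value (required), minimum (optional), maximum (optional)
Total:
3


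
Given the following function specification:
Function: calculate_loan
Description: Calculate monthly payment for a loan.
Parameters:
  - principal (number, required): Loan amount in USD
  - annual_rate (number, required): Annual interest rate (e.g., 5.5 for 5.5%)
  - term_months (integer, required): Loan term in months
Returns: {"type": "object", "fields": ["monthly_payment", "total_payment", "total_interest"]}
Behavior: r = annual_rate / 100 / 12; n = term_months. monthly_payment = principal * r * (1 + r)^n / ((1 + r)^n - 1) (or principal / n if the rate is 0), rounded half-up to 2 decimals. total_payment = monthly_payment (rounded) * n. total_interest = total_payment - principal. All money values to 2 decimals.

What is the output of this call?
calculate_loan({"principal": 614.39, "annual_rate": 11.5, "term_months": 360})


r = 11.5 / 100 / 12 = 0.009583333333 (keep full precision)
(1 + r)^360 = 30.98718131
monthly_payment = 614.39 * 0.009583333333 * 30.98718131 / (30.98718131 - 1) = 6.084252 -> 6.08
total_payment = 6.08 * 360 = 2188.80
total_interest = 2188.80 - 614.39 = 1574.41
Output:
{"monthly_payment": 6.08, "total_payment": 2188.8, "total_interest": 1574.41}


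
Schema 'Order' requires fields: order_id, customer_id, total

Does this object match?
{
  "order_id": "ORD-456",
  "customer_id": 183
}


Checking required fields...
Missing: total
Invalid - missing required field 'total'


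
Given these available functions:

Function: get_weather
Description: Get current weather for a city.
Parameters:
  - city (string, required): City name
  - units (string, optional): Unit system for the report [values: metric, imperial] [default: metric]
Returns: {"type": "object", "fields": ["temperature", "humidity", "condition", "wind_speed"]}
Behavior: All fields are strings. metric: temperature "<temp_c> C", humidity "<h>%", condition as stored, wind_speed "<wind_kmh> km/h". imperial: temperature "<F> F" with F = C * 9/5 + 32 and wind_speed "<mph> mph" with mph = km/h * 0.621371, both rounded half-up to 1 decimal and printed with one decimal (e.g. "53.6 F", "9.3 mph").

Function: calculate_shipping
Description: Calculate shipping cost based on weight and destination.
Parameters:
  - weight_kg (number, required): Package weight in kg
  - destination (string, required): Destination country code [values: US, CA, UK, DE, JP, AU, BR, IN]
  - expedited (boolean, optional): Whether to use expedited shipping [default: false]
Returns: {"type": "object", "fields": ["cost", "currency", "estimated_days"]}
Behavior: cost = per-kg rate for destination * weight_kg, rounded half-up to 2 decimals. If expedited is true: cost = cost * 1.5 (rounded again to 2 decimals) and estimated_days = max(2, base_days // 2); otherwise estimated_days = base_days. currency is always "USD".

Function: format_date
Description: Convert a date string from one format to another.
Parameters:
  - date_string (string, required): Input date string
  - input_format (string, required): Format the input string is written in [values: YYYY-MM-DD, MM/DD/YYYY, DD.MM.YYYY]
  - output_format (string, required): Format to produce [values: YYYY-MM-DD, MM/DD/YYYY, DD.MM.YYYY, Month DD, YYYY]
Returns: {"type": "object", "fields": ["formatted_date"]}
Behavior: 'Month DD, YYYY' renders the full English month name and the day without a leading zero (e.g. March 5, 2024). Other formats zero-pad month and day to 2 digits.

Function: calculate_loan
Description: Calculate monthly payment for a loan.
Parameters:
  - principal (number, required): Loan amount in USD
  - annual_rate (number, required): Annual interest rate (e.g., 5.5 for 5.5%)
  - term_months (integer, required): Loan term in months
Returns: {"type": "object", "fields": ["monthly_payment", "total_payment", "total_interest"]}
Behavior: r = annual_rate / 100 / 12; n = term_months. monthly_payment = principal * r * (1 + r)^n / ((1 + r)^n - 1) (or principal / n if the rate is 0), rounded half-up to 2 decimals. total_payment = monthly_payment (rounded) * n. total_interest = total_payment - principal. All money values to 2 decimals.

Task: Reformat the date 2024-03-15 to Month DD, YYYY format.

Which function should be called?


The task needs a function whose description is: Convert a date string from one format to another.
format_date
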